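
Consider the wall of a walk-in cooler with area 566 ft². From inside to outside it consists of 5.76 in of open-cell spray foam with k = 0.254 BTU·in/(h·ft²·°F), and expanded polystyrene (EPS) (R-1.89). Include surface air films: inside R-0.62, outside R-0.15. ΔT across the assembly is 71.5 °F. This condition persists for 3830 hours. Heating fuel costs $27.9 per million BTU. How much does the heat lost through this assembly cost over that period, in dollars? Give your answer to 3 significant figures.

171 dollars

5.76/0.254 = 22.68
R_total = 0.62 + 22.68 + 1.89 + 0.15 = 25.34 ft²·°F·h/BTU
Q = 566 × 71.5 / 25.34 = 1597 BTU/h
E = 1597 × 3830 = 6117000 BTU
Cost = 6117000/10⁶ × 27.9 = $170.7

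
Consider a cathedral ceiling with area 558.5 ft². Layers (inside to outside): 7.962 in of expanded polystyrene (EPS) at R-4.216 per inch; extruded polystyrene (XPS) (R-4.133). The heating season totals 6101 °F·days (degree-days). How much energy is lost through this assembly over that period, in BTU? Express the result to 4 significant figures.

2169000 BTU

7.962 × 4.216 = 33.568
R_total = 33.568 + 4.133 = 37.701 ft²·°F·h/BTU
E = A × HDD × 24 / R = 558.5 × 6101 × 24 / 37.701 = 2169100 BTU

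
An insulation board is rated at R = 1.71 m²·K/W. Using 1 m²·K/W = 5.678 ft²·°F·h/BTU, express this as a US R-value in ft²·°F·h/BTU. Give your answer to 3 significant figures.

9.71 ft²·°F·h/BTU

R_US = 1.71 × 5.678 = 9.709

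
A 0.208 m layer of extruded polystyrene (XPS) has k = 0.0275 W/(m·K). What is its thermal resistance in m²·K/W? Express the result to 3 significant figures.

7.56 m²·K/W

R = L/k = 0.208/0.0275 = 7.564 m²·K/W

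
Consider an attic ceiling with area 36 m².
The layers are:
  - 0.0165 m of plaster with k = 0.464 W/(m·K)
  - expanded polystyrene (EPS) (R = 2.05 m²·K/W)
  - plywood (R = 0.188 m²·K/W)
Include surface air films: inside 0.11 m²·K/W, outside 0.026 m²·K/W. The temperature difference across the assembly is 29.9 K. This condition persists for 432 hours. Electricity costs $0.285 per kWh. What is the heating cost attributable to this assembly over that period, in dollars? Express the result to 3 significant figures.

0.0165/0.464 = 0.03556
R_total = 0.11 + 0.03556 + 2.05 + 0.188 + 0.026 = 2.41 m²·K/W
Q = 36 × 29.9 / 2.41 = 446.7 W
E = 446.7 W × 432 h / 1000 = 193 kWh
Cost = 193 × 0.285 = $55

55.0 dollars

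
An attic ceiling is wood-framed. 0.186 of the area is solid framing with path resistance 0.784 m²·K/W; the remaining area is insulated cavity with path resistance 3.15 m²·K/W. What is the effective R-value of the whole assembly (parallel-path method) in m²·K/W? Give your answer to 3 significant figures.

U_eff = 0.814/3.15 + 0.186/0.784 = 0.2584 + 0.2372 = 0.4957
R_eff = 1/U_eff = 2.018 m²·K/W

2.02 m²·K/W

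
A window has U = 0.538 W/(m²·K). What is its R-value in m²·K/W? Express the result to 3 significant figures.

1.86 m²·K/W

R = 1/U = 1/0.538 = 1.859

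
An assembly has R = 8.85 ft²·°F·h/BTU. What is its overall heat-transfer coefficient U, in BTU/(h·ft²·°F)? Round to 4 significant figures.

U = 1/R = 1/8.85 = 0.11299

0.1130 BTU/(h·ft²·°F)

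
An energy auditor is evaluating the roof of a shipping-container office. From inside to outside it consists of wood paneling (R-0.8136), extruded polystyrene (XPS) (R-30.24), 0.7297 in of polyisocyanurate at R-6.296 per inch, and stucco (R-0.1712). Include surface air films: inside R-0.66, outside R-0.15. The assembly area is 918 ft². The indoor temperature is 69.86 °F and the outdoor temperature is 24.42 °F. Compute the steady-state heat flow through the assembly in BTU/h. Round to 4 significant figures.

0.7297 × 6.296 = 4.5942
R_total = 0.66 + 0.8136 + 30.24 + 4.5942 + 0.1712 + 0.15 = 36.629 ft²·°F·h/BTU
Q = A·ΔT/R = 918 × (69.86 − 24.42) / 36.629 = 1138.8 BTU/h

1139 BTU/h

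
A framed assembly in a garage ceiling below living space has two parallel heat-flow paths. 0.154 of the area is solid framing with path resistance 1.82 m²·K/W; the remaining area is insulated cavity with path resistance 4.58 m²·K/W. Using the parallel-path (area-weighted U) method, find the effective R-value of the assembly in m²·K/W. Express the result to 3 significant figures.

3.71 m²·K/W

U_eff = 0.846/4.58 + 0.154/1.82 = 0.1847 + 0.08462 = 0.2693
R_eff = 1/U_eff = 3.713 m²·K/W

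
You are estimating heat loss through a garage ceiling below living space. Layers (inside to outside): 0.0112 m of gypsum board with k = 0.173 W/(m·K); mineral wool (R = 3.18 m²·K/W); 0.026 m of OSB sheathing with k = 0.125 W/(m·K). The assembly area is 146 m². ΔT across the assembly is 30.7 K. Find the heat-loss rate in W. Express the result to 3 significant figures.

1300 W

0.0112/0.173 = 0.06474
0.026/0.125 = 0.208
R_total = 0.06474 + 3.18 + 0.208 = 3.453 m²·K/W
Q = A·ΔT/R = 146 × 30.7 / 3.453 = 1298 W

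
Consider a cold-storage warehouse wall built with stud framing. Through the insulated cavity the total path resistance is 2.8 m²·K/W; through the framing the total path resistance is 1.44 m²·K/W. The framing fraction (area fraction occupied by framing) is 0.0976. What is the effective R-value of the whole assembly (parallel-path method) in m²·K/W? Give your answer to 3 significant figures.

2.56 m²·K/W

U_eff = 0.9024/2.8 + 0.0976/1.44 = 0.3223 + 0.06778 = 0.3901
R_eff = 1/U_eff = 2.564 m²·K/W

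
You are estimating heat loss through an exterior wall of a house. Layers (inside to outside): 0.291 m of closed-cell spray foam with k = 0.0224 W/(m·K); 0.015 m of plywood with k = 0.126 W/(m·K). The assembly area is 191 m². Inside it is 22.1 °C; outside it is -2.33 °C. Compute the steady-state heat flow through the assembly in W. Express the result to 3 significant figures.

0.291/0.0224 = 12.99
0.015/0.126 = 0.119
R_total = 12.99 + 0.119 = 13.11 m²·K/W
Q = A·ΔT/R = 191 × (22.1 − (-2.33)) / 13.11 = 355.9 W

356 W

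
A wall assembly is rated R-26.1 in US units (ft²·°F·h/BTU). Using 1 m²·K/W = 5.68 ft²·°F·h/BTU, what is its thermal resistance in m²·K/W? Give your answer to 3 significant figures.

R_SI = 26.1/5.68 = 4.595

4.60 m²·K/W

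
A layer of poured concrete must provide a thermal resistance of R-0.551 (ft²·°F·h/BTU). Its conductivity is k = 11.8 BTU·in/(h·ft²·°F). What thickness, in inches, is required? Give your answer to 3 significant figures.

L = R × k = 0.551 × 11.8 = 6.502 in

6.50 in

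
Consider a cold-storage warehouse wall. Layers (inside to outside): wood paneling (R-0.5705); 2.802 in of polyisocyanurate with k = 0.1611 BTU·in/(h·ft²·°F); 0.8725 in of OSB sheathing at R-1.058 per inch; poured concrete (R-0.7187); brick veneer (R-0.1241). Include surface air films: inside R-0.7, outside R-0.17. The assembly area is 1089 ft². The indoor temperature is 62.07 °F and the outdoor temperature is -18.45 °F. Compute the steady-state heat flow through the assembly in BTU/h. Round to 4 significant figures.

2.802/0.1611 = 17.393
0.8725 × 1.058 = 0.92311
R_total = 0.7 + 0.5705 + 17.393 + 0.92311 + 0.7187 + 0.1241 + 0.17 = 20.599 ft²·°F·h/BTU
Q = A·ΔT/R = 1089 × (62.07 − (-18.45)) / 20.599 = 4256.8 BTU/h

4257 BTU/h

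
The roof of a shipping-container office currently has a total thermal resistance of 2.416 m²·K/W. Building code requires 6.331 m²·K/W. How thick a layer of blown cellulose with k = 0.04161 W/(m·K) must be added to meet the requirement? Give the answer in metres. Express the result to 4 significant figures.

ΔR = 6.331 − 2.416 = 3.915 m²·K/W
L = ΔR × k = 3.915 × 0.04161 = 0.1629 m

0.1629 m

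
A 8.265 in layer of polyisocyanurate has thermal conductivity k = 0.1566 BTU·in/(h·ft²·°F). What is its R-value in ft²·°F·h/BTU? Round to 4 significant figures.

R = L/k = 8.265/0.1566 = 52.778 ft²·°F·h/BTU

52.78 ft²·°F·h/BTU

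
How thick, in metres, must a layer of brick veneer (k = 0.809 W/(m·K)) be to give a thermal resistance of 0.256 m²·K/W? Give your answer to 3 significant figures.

L = R·k = 0.256 × 0.809 = 0.2071 m

0.207 m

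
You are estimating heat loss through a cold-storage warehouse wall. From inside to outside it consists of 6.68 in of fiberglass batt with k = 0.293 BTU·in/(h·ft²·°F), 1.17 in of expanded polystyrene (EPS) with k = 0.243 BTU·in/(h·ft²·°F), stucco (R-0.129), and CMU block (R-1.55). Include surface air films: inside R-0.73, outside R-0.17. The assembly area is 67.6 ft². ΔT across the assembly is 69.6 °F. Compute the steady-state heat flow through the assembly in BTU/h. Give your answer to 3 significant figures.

6.68/0.293 = 22.8
1.17/0.243 = 4.815
R_total = 0.73 + 22.8 + 4.815 + 0.129 + 1.55 + 0.17 = 30.19 ft²·°F·h/BTU
Q = A·ΔT/R = 67.6 × 69.6 / 30.19 = 155.8 BTU/h

156 BTU/h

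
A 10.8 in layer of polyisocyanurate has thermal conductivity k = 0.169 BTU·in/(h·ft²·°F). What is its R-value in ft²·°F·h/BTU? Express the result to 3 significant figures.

R = L/k = 10.8/0.169 = 63.91 ft²·°F·h/BTU

63.9 ft²·°F·h/BTU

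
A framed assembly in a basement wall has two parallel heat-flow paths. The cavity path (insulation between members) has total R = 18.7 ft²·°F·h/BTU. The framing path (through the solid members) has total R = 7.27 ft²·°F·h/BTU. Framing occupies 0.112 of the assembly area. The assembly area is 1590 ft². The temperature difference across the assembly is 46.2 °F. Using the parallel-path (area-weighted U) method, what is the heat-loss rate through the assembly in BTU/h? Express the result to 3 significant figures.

U_eff = 0.888/18.7 + 0.112/7.27 = 0.04749 + 0.01541 = 0.06289
R_eff = 1/U_eff = 15.9 ft²·°F·h/BTU
Q = 1590 × 46.2 / 15.9 = 4620 BTU/h

4620 BTU/h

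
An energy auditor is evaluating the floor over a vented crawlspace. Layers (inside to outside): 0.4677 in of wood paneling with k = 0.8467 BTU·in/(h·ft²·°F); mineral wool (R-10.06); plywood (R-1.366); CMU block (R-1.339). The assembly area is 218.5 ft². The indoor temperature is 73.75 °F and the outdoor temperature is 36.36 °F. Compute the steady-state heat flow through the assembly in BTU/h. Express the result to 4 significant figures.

613.5 BTU/h

0.4677/0.8467 = 0.55238
R_total = 0.55238 + 10.06 + 1.366 + 1.339 = 13.317 ft²·°F·h/BTU
Q = A·ΔT/R = 218.5 × (73.75 − 36.36) / 13.317 = 613.46 BTU/h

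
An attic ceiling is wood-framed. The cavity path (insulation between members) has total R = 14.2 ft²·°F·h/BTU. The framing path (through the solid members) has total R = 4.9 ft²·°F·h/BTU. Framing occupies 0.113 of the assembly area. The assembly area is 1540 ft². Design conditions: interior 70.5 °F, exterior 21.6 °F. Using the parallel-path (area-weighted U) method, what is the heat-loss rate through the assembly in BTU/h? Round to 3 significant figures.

U_eff = 0.887/14.2 + 0.113/4.9 = 0.06246 + 0.02306 = 0.08553
R_eff = 1/U_eff = 11.69 ft²·°F·h/BTU
Q = 1540 × (70.5 − 21.6) / 11.69 = 6441 BTU/h

6440 BTU/h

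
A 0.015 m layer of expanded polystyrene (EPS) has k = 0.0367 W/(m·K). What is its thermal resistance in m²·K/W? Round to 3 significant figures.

R = L/k = 0.015/0.0367 = 0.4087 m²·K/W

0.409 m²·K/W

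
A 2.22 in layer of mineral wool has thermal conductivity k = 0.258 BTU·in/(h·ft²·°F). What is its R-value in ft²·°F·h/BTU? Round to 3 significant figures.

8.60 ft²·°F·h/BTU

R = L/k = 2.22/0.258 = 8.605 ft²·°F·h/BTU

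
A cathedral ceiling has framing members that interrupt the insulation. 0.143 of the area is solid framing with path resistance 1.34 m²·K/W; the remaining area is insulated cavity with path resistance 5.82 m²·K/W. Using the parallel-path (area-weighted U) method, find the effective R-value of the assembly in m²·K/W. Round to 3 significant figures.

3.94 m²·K/W

U_eff = 0.857/5.82 + 0.143/1.34 = 0.1473 + 0.1067 = 0.254
R_eff = 1/U_eff = 3.938 m²·K/W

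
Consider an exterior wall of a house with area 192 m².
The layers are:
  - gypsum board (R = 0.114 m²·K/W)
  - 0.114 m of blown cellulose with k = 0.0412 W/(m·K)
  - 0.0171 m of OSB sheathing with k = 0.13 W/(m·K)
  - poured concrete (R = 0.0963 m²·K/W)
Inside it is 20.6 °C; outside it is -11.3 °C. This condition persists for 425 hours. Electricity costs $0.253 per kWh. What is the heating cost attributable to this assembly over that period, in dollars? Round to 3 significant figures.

0.114/0.0412 = 2.767
0.0171/0.13 = 0.1315
R_total = 0.114 + 2.767 + 0.1315 + 0.0963 = 3.109 m²·K/W
Q = 192 × (20.6 − (-11.3)) / 3.109 = 1970 W
E = 1970 W × 425 h / 1000 = 837.3 kWh
Cost = 837.3 × 0.253 = $211.8

212 dollars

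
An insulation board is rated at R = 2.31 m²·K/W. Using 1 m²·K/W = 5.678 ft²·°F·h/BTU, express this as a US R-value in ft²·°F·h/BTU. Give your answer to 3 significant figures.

R_US = 2.31 × 5.678 = 13.12

13.1 ft²·°F·h/BTU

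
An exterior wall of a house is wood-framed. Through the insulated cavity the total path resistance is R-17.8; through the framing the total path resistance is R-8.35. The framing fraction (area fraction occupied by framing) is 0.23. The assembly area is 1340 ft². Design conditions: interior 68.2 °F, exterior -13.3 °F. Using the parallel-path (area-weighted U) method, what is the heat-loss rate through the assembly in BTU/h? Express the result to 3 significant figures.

U_eff = 0.77/17.8 + 0.23/8.35 = 0.04326 + 0.02754 = 0.0708
R_eff = 1/U_eff = 14.12 ft²·°F·h/BTU
Q = 1340 × (68.2 − (-13.3)) / 14.12 = 7732 BTU/h

7730 BTU/h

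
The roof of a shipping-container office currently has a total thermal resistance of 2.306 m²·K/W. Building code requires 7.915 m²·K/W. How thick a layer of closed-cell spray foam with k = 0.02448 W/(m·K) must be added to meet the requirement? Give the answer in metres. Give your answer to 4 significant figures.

ΔR = 7.915 − 2.306 = 5.609 m²·K/W
L = ΔR × k = 5.609 × 0.02448 = 0.13731 m

0.1373 m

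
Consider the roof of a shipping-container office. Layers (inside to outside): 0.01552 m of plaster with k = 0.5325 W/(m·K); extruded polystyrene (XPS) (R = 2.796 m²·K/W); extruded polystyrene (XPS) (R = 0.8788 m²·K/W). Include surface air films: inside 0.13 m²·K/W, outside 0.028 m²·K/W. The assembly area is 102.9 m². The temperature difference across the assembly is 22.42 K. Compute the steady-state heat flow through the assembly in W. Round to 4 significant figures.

597.4 W

0.01552/0.5325 = 0.029146
R_total = 0.13 + 0.029146 + 2.796 + 0.8788 + 0.028 = 3.8619 m²·K/W
Q = A·ΔT/R = 102.9 × 22.42 / 3.8619 = 597.37 W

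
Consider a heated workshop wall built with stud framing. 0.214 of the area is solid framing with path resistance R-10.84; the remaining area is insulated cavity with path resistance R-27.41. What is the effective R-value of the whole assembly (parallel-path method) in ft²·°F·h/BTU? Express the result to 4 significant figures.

20.65 ft²·°F·h/BTU

U_eff = 0.786/27.41 + 0.214/10.84 = 0.028676 + 0.019742 = 0.048417
R_eff = 1/U_eff = 20.654 ft²·°F·h/BTU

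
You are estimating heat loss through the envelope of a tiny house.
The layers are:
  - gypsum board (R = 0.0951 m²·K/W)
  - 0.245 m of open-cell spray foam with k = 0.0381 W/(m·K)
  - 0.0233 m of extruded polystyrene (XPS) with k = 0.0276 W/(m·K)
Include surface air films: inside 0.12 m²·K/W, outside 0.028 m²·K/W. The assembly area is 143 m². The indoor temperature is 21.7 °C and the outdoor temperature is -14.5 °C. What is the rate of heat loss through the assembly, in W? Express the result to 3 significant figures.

689 W

0.245/0.0381 = 6.43
0.0233/0.0276 = 0.8442
R_total = 0.12 + 0.0951 + 6.43 + 0.8442 + 0.028 = 7.518 m²·K/W
Q = A·ΔT/R = 143 × (21.7 − (-14.5)) / 7.518 = 688.6 W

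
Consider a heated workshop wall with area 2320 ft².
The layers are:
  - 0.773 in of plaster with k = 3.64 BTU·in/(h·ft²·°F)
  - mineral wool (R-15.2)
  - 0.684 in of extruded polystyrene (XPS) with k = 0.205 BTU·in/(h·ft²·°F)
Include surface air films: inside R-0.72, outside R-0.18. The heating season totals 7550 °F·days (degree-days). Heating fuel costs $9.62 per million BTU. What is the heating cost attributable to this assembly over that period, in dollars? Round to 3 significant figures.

206 dollars

0.773/3.64 = 0.2124
0.684/0.205 = 3.337
R_total = 0.72 + 0.2124 + 15.2 + 3.337 + 0.18 = 19.65 ft²·°F·h/BTU
E = A × HDD × 24 / R = 2320 × 7550 × 24 / 19.65 = 21390000 BTU
Cost = 21390000/10⁶ × 9.62 = $205.8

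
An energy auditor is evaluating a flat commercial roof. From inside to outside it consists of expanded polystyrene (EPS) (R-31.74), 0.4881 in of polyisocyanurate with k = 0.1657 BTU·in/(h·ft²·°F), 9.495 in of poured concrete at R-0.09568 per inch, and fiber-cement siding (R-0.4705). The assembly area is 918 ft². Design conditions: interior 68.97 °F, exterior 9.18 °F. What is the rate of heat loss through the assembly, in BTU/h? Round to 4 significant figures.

1522 BTU/h

0.4881/0.1657 = 2.9457
9.495 × 0.09568 = 0.90848
R_total = 31.74 + 2.9457 + 0.90848 + 0.4705 = 36.065 ft²·°F·h/BTU
Q = A·ΔT/R = 918 × (68.97 − 9.18) / 36.065 = 1521.9 BTU/h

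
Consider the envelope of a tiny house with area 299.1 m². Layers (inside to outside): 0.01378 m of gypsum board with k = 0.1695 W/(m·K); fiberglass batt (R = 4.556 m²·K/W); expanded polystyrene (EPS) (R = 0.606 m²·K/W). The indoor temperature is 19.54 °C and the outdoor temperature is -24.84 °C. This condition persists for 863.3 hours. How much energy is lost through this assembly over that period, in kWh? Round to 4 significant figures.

0.01378/0.1695 = 0.081298
R_total = 0.081298 + 4.556 + 0.606 = 5.2433 m²·K/W
Q = 299.1 × (19.54 − (-24.84)) / 5.2433 = 2531.6 W
E = 2531.6 W × 863.3 h / 1000 = 2185.6 kWh

2186 kWh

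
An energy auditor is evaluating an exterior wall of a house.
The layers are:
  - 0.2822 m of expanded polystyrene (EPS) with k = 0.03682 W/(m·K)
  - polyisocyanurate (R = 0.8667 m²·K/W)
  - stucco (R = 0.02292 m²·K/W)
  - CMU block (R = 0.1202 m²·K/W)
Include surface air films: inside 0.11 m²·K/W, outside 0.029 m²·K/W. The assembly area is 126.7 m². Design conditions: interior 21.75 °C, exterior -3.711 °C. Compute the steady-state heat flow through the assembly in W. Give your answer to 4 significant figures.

0.2822/0.03682 = 7.6643
R_total = 0.11 + 7.6643 + 0.8667 + 0.02292 + 0.1202 + 0.029 = 8.8131 m²·K/W
Q = A·ΔT/R = 126.7 × (21.75 − (-3.711)) / 8.8131 = 366.03 W

366.0 W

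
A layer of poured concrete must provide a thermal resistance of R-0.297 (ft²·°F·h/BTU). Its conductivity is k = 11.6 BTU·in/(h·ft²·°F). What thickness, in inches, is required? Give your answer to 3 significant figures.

3.45 in

L = R × k = 0.297 × 11.6 = 3.445 in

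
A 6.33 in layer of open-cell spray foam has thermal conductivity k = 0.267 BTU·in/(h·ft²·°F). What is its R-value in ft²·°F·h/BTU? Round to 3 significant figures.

23.7 ft²·°F·h/BTU

R = L/k = 6.33/0.267 = 23.71 ft²·°F·h/BTU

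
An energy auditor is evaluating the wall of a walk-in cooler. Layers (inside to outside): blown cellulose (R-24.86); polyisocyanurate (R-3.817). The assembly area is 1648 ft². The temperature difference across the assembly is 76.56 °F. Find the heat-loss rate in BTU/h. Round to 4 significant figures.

4400 BTU/h

R_total = 24.86 + 3.817 = 28.677 ft²·°F·h/BTU
Q = A·ΔT/R = 1648 × 76.56 / 28.677 = 4399.7 BTU/h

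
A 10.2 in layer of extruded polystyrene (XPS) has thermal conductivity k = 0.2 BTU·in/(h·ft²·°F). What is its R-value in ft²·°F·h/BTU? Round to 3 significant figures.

51.0 ft²·°F·h/BTU

R = L/k = 10.2/0.2 = 51 ft²·°F·h/BTU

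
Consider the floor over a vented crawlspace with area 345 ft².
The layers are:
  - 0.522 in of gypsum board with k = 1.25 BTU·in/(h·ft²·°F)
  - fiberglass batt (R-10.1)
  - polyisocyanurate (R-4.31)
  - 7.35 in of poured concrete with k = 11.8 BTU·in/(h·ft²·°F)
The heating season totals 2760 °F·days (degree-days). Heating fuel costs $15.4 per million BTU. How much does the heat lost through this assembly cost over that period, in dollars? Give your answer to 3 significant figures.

22.8 dollars

0.522/1.25 = 0.4176
7.35/11.8 = 0.6229
R_total = 0.4176 + 10.1 + 4.31 + 0.6229 = 15.45 ft²·°F·h/BTU
E = A × HDD × 24 / R = 345 × 2760 × 24 / 15.45 = 1479000 BTU
Cost = 1479000/10⁶ × 15.4 = $22.78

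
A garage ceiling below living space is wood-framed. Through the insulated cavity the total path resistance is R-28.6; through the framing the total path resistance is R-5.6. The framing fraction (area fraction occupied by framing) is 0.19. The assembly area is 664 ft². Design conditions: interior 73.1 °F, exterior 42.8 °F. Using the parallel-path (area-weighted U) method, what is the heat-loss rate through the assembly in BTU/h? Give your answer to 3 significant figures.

U_eff = 0.81/28.6 + 0.19/5.6 = 0.02832 + 0.03393 = 0.06225
R_eff = 1/U_eff = 16.06 ft²·°F·h/BTU
Q = 664 × (73.1 − 42.8) / 16.06 = 1252 BTU/h

1250 BTU/h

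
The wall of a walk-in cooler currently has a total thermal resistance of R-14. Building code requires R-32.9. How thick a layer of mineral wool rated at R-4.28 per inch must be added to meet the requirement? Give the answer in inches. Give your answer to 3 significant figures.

4.42 in

ΔR = 32.9 − 14 = 18.9 ft²·°F·h/BTU
L = ΔR / (R/in) = 18.9/4.28 = 4.416 in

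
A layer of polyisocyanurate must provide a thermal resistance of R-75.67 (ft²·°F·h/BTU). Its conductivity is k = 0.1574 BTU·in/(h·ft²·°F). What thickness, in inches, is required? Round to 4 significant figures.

11.91 in

L = R × k = 75.67 × 0.1574 = 11.91 in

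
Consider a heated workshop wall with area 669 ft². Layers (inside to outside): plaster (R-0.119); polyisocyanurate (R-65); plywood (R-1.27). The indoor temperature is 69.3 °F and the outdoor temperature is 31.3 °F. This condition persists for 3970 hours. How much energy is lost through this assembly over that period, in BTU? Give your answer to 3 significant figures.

1520000 BTU

R_total = 0.119 + 65 + 1.27 = 66.39 ft²·°F·h/BTU
Q = 669 × (69.3 − 31.3) / 66.39 = 382.9 BTU/h
E = 382.9 × 3970 = 1520000 BTU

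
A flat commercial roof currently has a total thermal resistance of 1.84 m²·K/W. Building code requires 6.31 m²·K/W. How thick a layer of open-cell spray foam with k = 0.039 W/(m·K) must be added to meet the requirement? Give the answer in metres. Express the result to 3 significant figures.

ΔR = 6.31 − 1.84 = 4.47 m²·K/W
L = ΔR × k = 4.47 × 0.039 = 0.1743 m

0.174 m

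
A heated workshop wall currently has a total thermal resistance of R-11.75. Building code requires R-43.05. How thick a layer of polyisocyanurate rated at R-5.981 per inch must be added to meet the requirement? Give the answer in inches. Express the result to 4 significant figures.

5.233 in

ΔR = 43.05 − 11.75 = 31.3 ft²·°F·h/BTU
L = ΔR / (R/in) = 31.3/5.981 = 5.2332 in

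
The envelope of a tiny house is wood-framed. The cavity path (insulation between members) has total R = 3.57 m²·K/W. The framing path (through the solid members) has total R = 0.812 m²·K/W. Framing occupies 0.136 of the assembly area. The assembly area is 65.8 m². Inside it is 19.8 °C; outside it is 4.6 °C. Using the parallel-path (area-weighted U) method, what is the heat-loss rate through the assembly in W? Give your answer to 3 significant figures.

U_eff = 0.864/3.57 + 0.136/0.812 = 0.242 + 0.1675 = 0.4095
R_eff = 1/U_eff = 2.442 m²·K/W
Q = 65.8 × (19.8 − 4.6) / 2.442 = 409.6 W

410 W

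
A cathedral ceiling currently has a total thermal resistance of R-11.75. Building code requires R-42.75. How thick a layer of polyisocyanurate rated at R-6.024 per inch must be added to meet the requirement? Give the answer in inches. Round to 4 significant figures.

ΔR = 42.75 − 11.75 = 31 ft²·°F·h/BTU
L = ΔR / (R/in) = 31/6.024 = 5.1461 in

5.146 in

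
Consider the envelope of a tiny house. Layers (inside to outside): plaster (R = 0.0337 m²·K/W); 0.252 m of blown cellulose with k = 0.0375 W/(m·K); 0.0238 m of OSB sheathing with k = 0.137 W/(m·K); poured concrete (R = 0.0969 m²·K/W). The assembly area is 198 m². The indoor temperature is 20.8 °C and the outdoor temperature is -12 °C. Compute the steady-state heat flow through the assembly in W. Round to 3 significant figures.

0.252/0.0375 = 6.72
0.0238/0.137 = 0.1737
R_total = 0.0337 + 6.72 + 0.1737 + 0.0969 = 7.024 m²·K/W
Q = A·ΔT/R = 198 × (20.8 − (-12)) / 7.024 = 924.6 W

925 W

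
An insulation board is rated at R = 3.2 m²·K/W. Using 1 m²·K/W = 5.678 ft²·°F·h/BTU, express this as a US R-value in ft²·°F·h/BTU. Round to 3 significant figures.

18.2 ft²·°F·h/BTU

R_US = 3.2 × 5.678 = 18.17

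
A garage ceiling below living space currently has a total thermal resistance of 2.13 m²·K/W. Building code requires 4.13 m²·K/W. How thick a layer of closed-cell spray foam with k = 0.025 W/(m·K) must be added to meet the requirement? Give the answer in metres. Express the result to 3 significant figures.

ΔR = 4.13 − 2.13 = 2 m²·K/W
L = ΔR × k = 2 × 0.025 = 0.05 m

0.0500 m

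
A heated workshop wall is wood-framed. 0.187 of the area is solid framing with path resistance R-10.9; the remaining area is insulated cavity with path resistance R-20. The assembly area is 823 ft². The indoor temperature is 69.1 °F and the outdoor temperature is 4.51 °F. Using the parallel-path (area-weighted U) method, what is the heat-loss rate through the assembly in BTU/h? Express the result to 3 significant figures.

U_eff = 0.813/20 + 0.187/10.9 = 0.04065 + 0.01716 = 0.05781
R_eff = 1/U_eff = 17.3 ft²·°F·h/BTU
Q = 823 × (69.1 − 4.51) / 17.3 = 3073 BTU/h

3070 BTU/h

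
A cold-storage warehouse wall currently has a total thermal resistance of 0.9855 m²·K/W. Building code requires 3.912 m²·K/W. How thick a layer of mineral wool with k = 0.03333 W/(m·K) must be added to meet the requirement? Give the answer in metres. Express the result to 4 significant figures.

0.09754 m

ΔR = 3.912 − 0.9855 = 2.9265 m²·K/W
L = ΔR × k = 2.9265 × 0.03333 = 0.09754 m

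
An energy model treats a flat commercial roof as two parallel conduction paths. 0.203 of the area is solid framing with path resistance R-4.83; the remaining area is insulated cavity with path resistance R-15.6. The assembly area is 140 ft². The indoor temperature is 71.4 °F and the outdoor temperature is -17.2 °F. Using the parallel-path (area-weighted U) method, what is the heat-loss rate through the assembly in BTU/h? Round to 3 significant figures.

1160 BTU/h

U_eff = 0.797/15.6 + 0.203/4.83 = 0.05109 + 0.04203 = 0.09312
R_eff = 1/U_eff = 10.74 ft²·°F·h/BTU
Q = 140 × (71.4 − (-17.2)) / 10.74 = 1155 BTU/h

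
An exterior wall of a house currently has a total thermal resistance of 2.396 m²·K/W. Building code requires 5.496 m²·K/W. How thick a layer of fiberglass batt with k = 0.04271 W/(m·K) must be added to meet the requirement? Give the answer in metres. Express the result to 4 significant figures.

ΔR = 5.496 − 2.396 = 3.1 m²·K/W
L = ΔR × k = 3.1 × 0.04271 = 0.1324 m

0.1324 m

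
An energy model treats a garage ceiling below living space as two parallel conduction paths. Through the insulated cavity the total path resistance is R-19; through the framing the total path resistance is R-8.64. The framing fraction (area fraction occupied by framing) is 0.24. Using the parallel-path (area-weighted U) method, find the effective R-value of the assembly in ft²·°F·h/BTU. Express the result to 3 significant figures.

14.8 ft²·°F·h/BTU

U_eff = 0.76/19 + 0.24/8.64 = 0.04 + 0.02778 = 0.06778
R_eff = 1/U_eff = 14.75 ft²·°F·h/BTU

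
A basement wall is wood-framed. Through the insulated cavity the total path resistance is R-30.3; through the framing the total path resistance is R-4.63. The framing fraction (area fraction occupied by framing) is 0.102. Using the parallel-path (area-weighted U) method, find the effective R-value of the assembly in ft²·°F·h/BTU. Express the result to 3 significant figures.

19.4 ft²·°F·h/BTU

U_eff = 0.898/30.3 + 0.102/4.63 = 0.02964 + 0.02203 = 0.05167
R_eff = 1/U_eff = 19.35 ft²·°F·h/BTU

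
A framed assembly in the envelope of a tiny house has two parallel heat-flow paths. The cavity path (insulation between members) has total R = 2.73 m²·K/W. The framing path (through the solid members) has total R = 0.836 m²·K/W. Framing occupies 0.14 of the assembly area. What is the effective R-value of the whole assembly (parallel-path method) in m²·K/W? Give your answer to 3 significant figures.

U_eff = 0.86/2.73 + 0.14/0.836 = 0.315 + 0.1675 = 0.4825
R_eff = 1/U_eff = 2.073 m²·K/W

2.07 m²·K/W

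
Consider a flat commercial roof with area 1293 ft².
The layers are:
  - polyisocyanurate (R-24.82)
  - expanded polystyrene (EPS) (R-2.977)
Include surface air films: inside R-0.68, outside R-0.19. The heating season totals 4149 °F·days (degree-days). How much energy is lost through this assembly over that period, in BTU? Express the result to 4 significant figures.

R_total = 0.68 + 24.82 + 2.977 + 0.19 = 28.667 ft²·°F·h/BTU
E = A × HDD × 24 / R = 1293 × 4149 × 24 / 28.667 = 4491300 BTU

4491000 BTU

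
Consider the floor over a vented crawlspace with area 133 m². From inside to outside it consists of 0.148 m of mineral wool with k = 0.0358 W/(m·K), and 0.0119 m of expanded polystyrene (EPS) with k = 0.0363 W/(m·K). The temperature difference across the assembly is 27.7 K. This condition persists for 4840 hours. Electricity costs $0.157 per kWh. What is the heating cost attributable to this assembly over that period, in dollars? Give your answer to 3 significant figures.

627 dollars

0.148/0.0358 = 4.134
0.0119/0.0363 = 0.3278
R_total = 4.134 + 0.3278 = 4.462 m²·K/W
Q = 133 × 27.7 / 4.462 = 825.7 W
E = 825.7 W × 4840 h / 1000 = 3996 kWh
Cost = 3996 × 0.157 = $627.4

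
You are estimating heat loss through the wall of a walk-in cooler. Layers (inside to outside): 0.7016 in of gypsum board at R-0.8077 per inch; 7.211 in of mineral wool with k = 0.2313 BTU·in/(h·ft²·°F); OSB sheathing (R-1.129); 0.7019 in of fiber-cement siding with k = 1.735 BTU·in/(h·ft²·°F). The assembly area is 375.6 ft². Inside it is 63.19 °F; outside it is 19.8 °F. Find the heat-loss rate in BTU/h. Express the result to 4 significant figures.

489.8 BTU/h

0.7016 × 0.8077 = 0.56668
7.211/0.2313 = 31.176
0.7019/1.735 = 0.40455
R_total = 0.56668 + 31.176 + 1.129 + 0.40455 = 33.276 ft²·°F·h/BTU
Q = A·ΔT/R = 375.6 × (63.19 − 19.8) / 33.276 = 489.76 BTU/h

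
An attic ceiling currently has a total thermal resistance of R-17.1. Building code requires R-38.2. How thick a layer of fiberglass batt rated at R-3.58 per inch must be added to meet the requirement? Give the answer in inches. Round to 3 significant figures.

5.89 in

ΔR = 38.2 − 17.1 = 21.1 ft²·°F·h/BTU
L = ΔR / (R/in) = 21.1/3.58 = 5.894 in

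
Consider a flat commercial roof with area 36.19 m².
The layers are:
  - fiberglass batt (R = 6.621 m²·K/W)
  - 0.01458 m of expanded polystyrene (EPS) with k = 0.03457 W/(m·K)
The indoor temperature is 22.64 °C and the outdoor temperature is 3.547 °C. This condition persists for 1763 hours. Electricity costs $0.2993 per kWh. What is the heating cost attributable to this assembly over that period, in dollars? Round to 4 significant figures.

0.01458/0.03457 = 0.42175
R_total = 6.621 + 0.42175 = 7.0428 m²·K/W
Q = 36.19 × (22.64 − 3.547) / 7.0428 = 98.112 W
E = 98.112 W × 1763 h / 1000 = 172.97 kWh
Cost = 172.97 × 0.2993 = $51.77

51.77 dollars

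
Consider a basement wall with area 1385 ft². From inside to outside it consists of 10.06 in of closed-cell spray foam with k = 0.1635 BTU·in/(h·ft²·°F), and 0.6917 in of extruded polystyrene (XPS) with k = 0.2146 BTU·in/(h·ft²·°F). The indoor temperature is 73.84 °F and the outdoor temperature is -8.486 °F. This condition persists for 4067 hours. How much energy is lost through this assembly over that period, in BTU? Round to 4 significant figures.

10.06/0.1635 = 61.529
0.6917/0.2146 = 3.2232
R_total = 61.529 + 3.2232 = 64.752 ft²·°F·h/BTU
Q = 1385 × (73.84 − (-8.486)) / 64.752 = 1760.9 BTU/h
E = 1760.9 × 4067 = 7161500 BTU

7162000 BTU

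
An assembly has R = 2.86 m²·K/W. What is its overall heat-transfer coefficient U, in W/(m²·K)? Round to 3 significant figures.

0.350 W/(m²·K)

U = 1/R = 1/2.86 = 0.3497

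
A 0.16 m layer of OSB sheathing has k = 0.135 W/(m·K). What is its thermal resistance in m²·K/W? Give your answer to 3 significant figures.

1.19 m²·K/W

R = L/k = 0.16/0.135 = 1.185 m²·K/W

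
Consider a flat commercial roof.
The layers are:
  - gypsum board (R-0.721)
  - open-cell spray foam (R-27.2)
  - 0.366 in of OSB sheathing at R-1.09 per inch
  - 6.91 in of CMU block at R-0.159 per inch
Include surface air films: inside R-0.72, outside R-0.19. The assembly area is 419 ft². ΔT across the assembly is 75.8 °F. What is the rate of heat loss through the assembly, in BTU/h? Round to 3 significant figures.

0.366 × 1.09 = 0.3989
6.91 × 0.159 = 1.099
R_total = 0.72 + 0.721 + 27.2 + 0.3989 + 1.099 + 0.19 = 30.33 ft²·°F·h/BTU
Q = A·ΔT/R = 419 × 75.8 / 30.33 = 1047 BTU/h

1050 BTU/h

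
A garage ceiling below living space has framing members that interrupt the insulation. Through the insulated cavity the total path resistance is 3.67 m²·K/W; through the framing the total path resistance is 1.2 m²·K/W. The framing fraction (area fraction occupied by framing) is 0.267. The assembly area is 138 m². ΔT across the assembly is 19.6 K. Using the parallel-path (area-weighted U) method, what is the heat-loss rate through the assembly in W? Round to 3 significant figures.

U_eff = 0.733/3.67 + 0.267/1.2 = 0.1997 + 0.2225 = 0.4222
R_eff = 1/U_eff = 2.368 m²·K/W
Q = 138 × 19.6 / 2.368 = 1142 W

1140 W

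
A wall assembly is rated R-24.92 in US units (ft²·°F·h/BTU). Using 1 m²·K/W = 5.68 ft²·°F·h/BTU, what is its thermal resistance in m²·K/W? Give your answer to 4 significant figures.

R_SI = 24.92/5.68 = 4.3873

4.387 m²·K/W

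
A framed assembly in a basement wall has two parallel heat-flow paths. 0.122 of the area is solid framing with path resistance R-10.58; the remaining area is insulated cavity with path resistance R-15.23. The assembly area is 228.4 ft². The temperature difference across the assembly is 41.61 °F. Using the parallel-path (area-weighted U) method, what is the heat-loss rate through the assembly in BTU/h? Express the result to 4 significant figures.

U_eff = 0.878/15.23 + 0.122/10.58 = 0.057649 + 0.011531 = 0.069181
R_eff = 1/U_eff = 14.455 ft²·°F·h/BTU
Q = 228.4 × 41.61 / 14.455 = 657.47 BTU/h

657.5 BTU/h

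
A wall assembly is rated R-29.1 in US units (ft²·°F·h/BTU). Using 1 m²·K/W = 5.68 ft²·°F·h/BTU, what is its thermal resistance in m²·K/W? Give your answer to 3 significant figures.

R_SI = 29.1/5.68 = 5.123

5.12 m²·K/W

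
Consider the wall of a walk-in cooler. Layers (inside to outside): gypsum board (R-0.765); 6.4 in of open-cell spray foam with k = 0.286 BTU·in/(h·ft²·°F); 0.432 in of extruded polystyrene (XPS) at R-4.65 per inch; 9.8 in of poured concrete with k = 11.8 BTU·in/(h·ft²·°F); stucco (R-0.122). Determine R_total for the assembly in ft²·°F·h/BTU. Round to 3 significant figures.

26.1 ft²·°F·h/BTU

6.4/0.286 = 22.38
0.432 × 4.65 = 2.009
9.8/11.8 = 0.8305
R_total = 0.765 + 22.38 + 2.009 + 0.8305 + 0.122 = 26.1 ft²·°F·h/BTU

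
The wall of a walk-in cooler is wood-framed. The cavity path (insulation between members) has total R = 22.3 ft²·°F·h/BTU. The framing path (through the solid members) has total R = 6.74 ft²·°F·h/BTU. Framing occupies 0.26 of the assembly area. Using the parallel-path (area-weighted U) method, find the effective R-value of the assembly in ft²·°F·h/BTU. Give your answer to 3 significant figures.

13.9 ft²·°F·h/BTU

U_eff = 0.74/22.3 + 0.26/6.74 = 0.03318 + 0.03858 = 0.07176
R_eff = 1/U_eff = 13.94 ft²·°F·h/BTU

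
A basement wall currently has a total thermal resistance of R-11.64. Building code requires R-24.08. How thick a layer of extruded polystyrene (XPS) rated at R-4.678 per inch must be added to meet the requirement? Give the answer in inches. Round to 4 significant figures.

2.659 in

ΔR = 24.08 − 11.64 = 12.44 ft²·°F·h/BTU
L = ΔR / (R/in) = 12.44/4.678 = 2.6593 in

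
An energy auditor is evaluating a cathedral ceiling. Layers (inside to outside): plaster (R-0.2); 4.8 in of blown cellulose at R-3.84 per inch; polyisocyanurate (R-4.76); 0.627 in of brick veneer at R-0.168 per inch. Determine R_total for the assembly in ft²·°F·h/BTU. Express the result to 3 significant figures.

4.8 × 3.84 = 18.43
0.627 × 0.168 = 0.1053
R_total = 0.2 + 18.43 + 4.76 + 0.1053 = 23.5 ft²·°F·h/BTU

23.5 ft²·°F·h/BTU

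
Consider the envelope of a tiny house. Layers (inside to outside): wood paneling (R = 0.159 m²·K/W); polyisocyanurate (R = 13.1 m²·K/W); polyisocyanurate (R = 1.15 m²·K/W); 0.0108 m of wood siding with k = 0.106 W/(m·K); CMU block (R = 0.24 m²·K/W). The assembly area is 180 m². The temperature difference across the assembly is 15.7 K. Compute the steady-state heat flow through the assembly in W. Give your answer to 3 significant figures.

0.0108/0.106 = 0.1019
R_total = 0.159 + 13.1 + 1.15 + 0.1019 + 0.24 = 14.75 m²·K/W
Q = A·ΔT/R = 180 × 15.7 / 14.75 = 191.6 W

192 W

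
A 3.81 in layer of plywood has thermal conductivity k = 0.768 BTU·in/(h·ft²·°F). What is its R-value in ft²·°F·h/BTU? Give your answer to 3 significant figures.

R = L/k = 3.81/0.768 = 4.961 ft²·°F·h/BTU

4.96 ft²·°F·h/BTU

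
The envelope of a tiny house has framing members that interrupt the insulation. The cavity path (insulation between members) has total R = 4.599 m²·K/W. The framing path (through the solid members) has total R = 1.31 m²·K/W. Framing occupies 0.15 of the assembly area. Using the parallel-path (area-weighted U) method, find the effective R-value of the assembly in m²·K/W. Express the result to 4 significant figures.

3.341 m²·K/W

U_eff = 0.85/4.599 + 0.15/1.31 = 0.18482 + 0.1145 = 0.29933
R_eff = 1/U_eff = 3.3408 m²·K/W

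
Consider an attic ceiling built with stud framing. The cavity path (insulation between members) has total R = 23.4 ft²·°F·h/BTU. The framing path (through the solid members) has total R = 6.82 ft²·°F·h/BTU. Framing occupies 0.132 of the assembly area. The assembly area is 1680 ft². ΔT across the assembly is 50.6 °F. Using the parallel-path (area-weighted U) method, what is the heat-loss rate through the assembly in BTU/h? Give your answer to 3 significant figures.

4800 BTU/h

U_eff = 0.868/23.4 + 0.132/6.82 = 0.03709 + 0.01935 = 0.05645
R_eff = 1/U_eff = 17.72 ft²·°F·h/BTU
Q = 1680 × 50.6 / 17.72 = 4799 BTU/h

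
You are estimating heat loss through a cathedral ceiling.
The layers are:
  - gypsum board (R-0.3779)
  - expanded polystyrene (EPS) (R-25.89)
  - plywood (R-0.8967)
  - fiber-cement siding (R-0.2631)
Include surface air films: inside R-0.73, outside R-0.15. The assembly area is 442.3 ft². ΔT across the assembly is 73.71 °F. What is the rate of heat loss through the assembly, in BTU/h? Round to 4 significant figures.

R_total = 0.73 + 0.3779 + 25.89 + 0.8967 + 0.2631 + 0.15 = 28.308 ft²·°F·h/BTU
Q = A·ΔT/R = 442.3 × 73.71 / 28.308 = 1151.7 BTU/h

1152 BTU/h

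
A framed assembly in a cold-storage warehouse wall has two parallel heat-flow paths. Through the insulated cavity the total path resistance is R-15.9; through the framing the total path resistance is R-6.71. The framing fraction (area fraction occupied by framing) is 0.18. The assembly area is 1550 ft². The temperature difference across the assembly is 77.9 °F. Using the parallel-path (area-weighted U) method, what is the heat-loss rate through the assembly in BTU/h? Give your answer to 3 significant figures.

U_eff = 0.82/15.9 + 0.18/6.71 = 0.05157 + 0.02683 = 0.0784
R_eff = 1/U_eff = 12.76 ft²·°F·h/BTU
Q = 1550 × 77.9 / 12.76 = 9466 BTU/h

9470 BTU/h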